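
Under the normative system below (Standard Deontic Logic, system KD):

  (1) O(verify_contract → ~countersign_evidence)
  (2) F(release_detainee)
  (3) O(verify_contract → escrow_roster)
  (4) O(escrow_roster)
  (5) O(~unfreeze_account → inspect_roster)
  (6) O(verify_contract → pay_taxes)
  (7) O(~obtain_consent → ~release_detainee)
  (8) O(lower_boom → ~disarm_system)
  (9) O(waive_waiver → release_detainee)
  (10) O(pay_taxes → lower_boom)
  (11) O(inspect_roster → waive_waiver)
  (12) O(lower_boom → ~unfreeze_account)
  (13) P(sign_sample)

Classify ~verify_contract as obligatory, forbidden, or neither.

Premise 2, F(release_detainee), is equivalent to O(~release_detainee).
Premise 9 is O(waive_waiver → release_detainee); contrapositively O(~release_detainee → ~waive_waiver). Since O(~release_detainee) holds, K gives O(~waive_waiver).
Premise 11 is O(inspect_roster → waive_waiver); contrapositively O(~waive_waiver → ~inspect_roster). Since O(~waive_waiver) holds, K gives O(~inspect_roster).
Premise 5 is O(~unfreeze_account → inspect_roster); contrapositively O(~inspect_roster → unfreeze_account). Since O(~inspect_roster) holds, K gives O(unfreeze_account).
The contrapositive of premise 12 (O(lower_boom → ~unfreeze_account)) is O(unfreeze_account → ~lower_boom), and O(unfreeze_account) is already established, so O(~lower_boom).
Premise 10, O(pay_taxes → lower_boom), contraposes to O(~lower_boom → ~pay_taxes); with O(~lower_boom) we get O(~pay_taxes).
The contrapositive of premise 6 (O(verify_contract → pay_taxes)) is O(~pay_taxes → ~verify_contract), and O(~pay_taxes) is already established, so O(~verify_contract).
Premises 1, 3, 4, 7, 8, 13 do not contribute to this derivation.
Hence ~verify_contract is obligatory.

Obligatory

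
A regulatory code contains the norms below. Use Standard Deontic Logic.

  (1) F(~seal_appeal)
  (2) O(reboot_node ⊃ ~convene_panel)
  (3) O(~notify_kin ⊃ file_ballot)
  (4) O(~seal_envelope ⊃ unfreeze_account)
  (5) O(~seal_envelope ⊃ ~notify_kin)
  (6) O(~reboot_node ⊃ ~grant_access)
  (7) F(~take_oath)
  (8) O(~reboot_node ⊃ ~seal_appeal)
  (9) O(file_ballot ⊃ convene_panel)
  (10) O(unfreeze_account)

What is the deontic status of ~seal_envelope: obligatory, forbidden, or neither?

Forbidden

F(~seal_appeal) at premise 1 means O(seal_appeal).
The contrapositive of premise 8 (O(~reboot_node ⊃ ~seal_appeal)) is O(seal_appeal ⊃ reboot_node), and O(seal_appeal) is already established, so O(reboot_node).
With premise 2, O(reboot_node ⊃ ~convene_panel), the K-axiom yields O(~convene_panel).
The contrapositive of premise 9 (O(file_ballot ⊃ convene_panel)) is O(~convene_panel ⊃ ~file_ballot), and O(~convene_panel) is already established, so O(~file_ballot).
Premise 3 is O(~notify_kin ⊃ file_ballot); contrapositively O(~file_ballot ⊃ notify_kin). Since O(~file_ballot) holds, K gives O(notify_kin).
The contrapositive of premise 5 (O(~seal_envelope ⊃ ~notify_kin)) is O(notify_kin ⊃ seal_envelope), and O(notify_kin) is already established, so O(seal_envelope).
Premises 4, 6, 7, 10 do not contribute to this derivation.
Thus O(seal_envelope), which is F(~seal_envelope): ~seal_envelope is forbidden.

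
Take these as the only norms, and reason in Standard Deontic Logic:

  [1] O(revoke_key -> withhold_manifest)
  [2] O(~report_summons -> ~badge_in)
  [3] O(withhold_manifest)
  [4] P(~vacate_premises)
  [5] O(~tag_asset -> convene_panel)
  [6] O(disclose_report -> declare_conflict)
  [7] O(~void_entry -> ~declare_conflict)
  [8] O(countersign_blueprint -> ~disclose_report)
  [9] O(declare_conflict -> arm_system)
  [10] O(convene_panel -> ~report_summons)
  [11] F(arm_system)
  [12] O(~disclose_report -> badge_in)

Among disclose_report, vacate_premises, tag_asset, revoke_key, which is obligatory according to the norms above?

Premise 11 is F(arm_system), i.e. O(~arm_system).
Premise 9, O(declare_conflict -> arm_system), contraposes to O(~arm_system -> ~declare_conflict); with O(~arm_system) we get O(~declare_conflict).
Premise 6 is O(disclose_report -> declare_conflict); contrapositively O(~declare_conflict -> ~disclose_report). Since O(~declare_conflict) holds, K gives O(~disclose_report).
From O(~disclose_report) and premise 12, O(~disclose_report -> badge_in), we obtain O(badge_in).
Premise 2, O(~report_summons -> ~badge_in), contraposes to O(badge_in -> report_summons); with O(badge_in) we get O(report_summons).
Premise 10 is O(convene_panel -> ~report_summons); contrapositively O(report_summons -> ~convene_panel). Since O(report_summons) holds, K gives O(~convene_panel).
Premise 5 is O(~tag_asset -> convene_panel); contrapositively O(~convene_panel -> tag_asset). Since O(~convene_panel) holds, K gives O(tag_asset).
So O(tag_asset) holds — tag_asset is obligatory. None of the other listed options is made obligatory by any chain of premises.

tag_asset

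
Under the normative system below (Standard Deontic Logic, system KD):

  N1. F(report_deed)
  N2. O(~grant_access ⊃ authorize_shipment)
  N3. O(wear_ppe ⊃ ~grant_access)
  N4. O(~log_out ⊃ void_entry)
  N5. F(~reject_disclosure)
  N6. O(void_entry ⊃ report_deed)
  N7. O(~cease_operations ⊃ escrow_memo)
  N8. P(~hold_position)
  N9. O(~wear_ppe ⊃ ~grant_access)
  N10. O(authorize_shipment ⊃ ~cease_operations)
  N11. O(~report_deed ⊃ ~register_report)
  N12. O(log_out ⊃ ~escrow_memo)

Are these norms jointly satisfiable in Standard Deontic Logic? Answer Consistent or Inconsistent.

Inconsistent

Premises 9 and 3 are O(~wear_ppe ⊃ ~grant_access) and O(wear_ppe ⊃ ~grant_access); every ideal world satisfies ~wear_ppe or wear_ppe, so in either case ~grant_access holds — hence O(~grant_access).
With premise 2, O(~grant_access ⊃ authorize_shipment), the K-axiom yields O(authorize_shipment).
Premise 10 is O(authorize_shipment ⊃ ~cease_operations); since O(authorize_shipment), deontic closure gives O(~cease_operations).
Premise 7 is O(~cease_operations ⊃ escrow_memo); since O(~cease_operations), deontic closure gives O(escrow_memo).
Premise 12 is O(log_out ⊃ ~escrow_memo); contrapositively O(escrow_memo ⊃ ~log_out). Since O(escrow_memo) holds, K gives O(~log_out).
Applying K to premise 4 (O(~log_out ⊃ void_entry)) and O(~log_out) yields O(void_entry).
Premise 6 is O(void_entry ⊃ report_deed); since O(void_entry), deontic closure gives O(report_deed).
But premise 1, F(report_deed), means O(~report_deed).
We now have both O(report_deed) and O(~report_deed) — report_deed is simultaneously obligatory and forbidden, violating the D-axiom.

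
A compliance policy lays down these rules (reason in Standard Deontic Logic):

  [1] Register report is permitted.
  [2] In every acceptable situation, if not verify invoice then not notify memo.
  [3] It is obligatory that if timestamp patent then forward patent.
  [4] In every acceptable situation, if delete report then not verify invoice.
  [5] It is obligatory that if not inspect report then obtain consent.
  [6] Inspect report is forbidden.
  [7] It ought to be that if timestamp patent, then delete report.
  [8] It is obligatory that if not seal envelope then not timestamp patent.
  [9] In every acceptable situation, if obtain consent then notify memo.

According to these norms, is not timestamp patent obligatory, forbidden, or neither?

F(inspect_report) at premise 6 means O(¬inspect_report).
From O(¬inspect_report) and premise 5, O(¬inspect_report → obtain_consent), we obtain O(obtain_consent).
From O(obtain_consent) and premise 9, O(obtain_consent → notify_memo), we obtain O(notify_memo).
Premise 2, O(¬verify_invoice → ¬notify_memo), contraposes to O(notify_memo → verify_invoice); with O(notify_memo) we get O(verify_invoice).
The contrapositive of premise 4 (O(delete_report → ¬verify_invoice)) is O(verify_invoice → ¬delete_report), and O(verify_invoice) is already established, so O(¬delete_report).
The contrapositive of premise 7 (O(timestamp_patent → delete_report)) is O(¬delete_report → ¬timestamp_patent), and O(¬delete_report) is already established, so O(¬timestamp_patent).
Premises 1, 3, 8 do not contribute to this derivation.
Hence ¬timestamp_patent is obligatory.

Obligatory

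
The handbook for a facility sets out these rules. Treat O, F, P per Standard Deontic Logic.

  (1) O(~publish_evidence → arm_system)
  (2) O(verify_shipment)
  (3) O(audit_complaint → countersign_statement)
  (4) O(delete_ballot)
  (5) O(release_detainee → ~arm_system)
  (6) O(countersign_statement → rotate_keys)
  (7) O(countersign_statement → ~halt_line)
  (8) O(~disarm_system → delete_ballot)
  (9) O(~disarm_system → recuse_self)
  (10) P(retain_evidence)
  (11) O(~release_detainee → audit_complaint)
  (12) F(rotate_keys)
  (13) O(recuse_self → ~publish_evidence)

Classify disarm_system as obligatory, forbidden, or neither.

F(rotate_keys) at premise 12 means O(~rotate_keys).
The contrapositive of premise 6 (O(countersign_statement → rotate_keys)) is O(~rotate_keys → ~countersign_statement), and O(~rotate_keys) is already established, so O(~countersign_statement).
The contrapositive of premise 3 (O(audit_complaint → countersign_statement)) is O(~countersign_statement → ~audit_complaint), and O(~countersign_statement) is already established, so O(~audit_complaint).
The contrapositive of premise 11 (O(~release_detainee → audit_complaint)) is O(~audit_complaint → release_detainee), and O(~audit_complaint) is already established, so O(release_detainee).
With premise 5, O(release_detainee → ~arm_system), the K-axiom yields O(~arm_system).
Premise 1, O(~publish_evidence → arm_system), contraposes to O(~arm_system → publish_evidence); with O(~arm_system) we get O(publish_evidence).
The contrapositive of premise 13 (O(recuse_self → ~publish_evidence)) is O(publish_evidence → ~recuse_self), and O(publish_evidence) is already established, so O(~recuse_self).
Premise 9, O(~disarm_system → recuse_self), contraposes to O(~recuse_self → disarm_system); with O(~recuse_self) we get O(disarm_system).
Premises 2, 4, 7, 8, 10 do not contribute to this derivation.
Hence disarm_system is obligatory.

Obligatory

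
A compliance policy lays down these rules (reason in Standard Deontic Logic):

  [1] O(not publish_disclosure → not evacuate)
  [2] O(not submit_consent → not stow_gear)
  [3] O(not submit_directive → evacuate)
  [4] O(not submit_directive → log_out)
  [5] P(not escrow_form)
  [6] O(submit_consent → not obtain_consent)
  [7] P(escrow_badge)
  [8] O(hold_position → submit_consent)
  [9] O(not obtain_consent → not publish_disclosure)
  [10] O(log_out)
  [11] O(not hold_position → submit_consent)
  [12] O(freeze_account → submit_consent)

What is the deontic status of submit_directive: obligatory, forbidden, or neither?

Obligatory

Premises 11 and 8 are O(not hold_position → submit_consent) and O(hold_position → submit_consent); every ideal world satisfies not hold_position or hold_position, so in either case submit_consent holds — hence O(submit_consent).
With premise 6, O(submit_consent → not obtain_consent), the K-axiom yields O(not obtain_consent).
With premise 9, O(not obtain_consent → not publish_disclosure), the K-axiom yields O(not publish_disclosure).
From O(not publish_disclosure) and premise 1, O(not publish_disclosure → not evacuate), we obtain O(not evacuate).
The contrapositive of premise 3 (O(not submit_directive → evacuate)) is O(not evacuate → submit_directive), and O(not evacuate) is already established, so O(submit_directive).
Premises 2, 4, 5, 7, 10, 12 do not contribute to this derivation.
Hence submit_directive is obligatory.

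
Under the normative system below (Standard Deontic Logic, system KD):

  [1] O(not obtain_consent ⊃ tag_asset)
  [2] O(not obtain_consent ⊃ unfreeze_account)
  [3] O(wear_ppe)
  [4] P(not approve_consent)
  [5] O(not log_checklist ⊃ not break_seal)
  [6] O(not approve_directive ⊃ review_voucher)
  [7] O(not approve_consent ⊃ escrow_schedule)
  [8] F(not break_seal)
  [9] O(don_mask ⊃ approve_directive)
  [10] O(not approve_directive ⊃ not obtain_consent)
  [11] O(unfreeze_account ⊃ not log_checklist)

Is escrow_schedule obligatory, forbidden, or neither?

Premise 7 is O(not approve_consent ⊃ escrow_schedule), but O(not approve_consent) is not derivable from the premises (the permission P(not approve_consent) asserts only not O(approve_consent), not O(not approve_consent)), so it does not yield O(escrow_schedule).
No premise or chain of K-axiom applications forces O(escrow_schedule), and none forces O(not escrow_schedule). So escrow_schedule is neither obligatory nor forbidden under these norms.

Neither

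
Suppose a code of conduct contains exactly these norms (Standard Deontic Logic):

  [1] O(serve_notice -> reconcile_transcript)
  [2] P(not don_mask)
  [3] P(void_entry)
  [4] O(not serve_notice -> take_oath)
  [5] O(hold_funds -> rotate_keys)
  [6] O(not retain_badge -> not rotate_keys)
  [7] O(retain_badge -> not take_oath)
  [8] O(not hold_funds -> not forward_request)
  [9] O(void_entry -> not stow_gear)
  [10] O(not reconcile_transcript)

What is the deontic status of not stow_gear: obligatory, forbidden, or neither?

Neither

Premise 9 is O(void_entry -> not stow_gear), but O(void_entry) is not derivable from the premises (the permission P(void_entry) asserts only not O(not void_entry), not O(void_entry)), so it does not yield O(not stow_gear).
No premise or chain of K-axiom applications forces O(not stow_gear), and none forces O(stow_gear). So not stow_gear is neither obligatory nor forbidden under these norms.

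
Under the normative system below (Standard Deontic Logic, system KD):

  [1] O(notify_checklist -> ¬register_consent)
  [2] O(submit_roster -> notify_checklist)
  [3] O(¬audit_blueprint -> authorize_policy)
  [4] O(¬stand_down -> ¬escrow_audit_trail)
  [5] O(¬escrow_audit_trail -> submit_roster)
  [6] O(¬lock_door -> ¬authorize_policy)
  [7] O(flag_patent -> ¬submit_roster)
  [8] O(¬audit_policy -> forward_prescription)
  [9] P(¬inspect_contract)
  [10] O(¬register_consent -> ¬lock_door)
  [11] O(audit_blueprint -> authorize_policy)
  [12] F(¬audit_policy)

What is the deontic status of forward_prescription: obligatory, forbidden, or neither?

Neither

Premise 8 is O(¬audit_policy -> forward_prescription), but O(¬audit_policy) is not derivable from the premises, so it does not yield O(forward_prescription).
No premise or chain of K-axiom applications forces O(forward_prescription), and none forces O(¬forward_prescription). So forward_prescription is neither obligatory nor forbidden under these norms.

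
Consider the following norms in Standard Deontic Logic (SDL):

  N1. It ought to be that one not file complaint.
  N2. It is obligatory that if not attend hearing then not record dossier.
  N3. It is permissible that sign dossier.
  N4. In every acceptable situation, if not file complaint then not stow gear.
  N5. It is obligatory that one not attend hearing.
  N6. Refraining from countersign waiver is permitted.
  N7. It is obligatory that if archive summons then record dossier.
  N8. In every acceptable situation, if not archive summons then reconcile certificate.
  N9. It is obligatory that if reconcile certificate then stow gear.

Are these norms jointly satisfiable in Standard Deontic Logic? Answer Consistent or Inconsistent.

Premise 1 states O(¬file_complaint) outright.
Applying K to premise 4 (O(¬file_complaint → ¬stow_gear)) and O(¬file_complaint) yields O(¬stow_gear).
The contrapositive of premise 9 (O(reconcile_certificate → stow_gear)) is O(¬stow_gear → ¬reconcile_certificate), and O(¬stow_gear) is already established, so O(¬reconcile_certificate).
Premise 8 is O(¬archive_summons → reconcile_certificate); contrapositively O(¬reconcile_certificate → archive_summons). Since O(¬reconcile_certificate) holds, K gives O(archive_summons).
With premise 7, O(archive_summons → record_dossier), the K-axiom yields O(record_dossier).
Premise 2, O(¬attend_hearing → ¬record_dossier), contraposes to O(record_dossier → attend_hearing); with O(record_dossier) we get O(attend_hearing).
However, premise 5 gives O(¬attend_hearing).
We now have both O(attend_hearing) and O(¬attend_hearing) — attend_hearing is simultaneously obligatory and forbidden, violating the D-axiom.

Inconsistent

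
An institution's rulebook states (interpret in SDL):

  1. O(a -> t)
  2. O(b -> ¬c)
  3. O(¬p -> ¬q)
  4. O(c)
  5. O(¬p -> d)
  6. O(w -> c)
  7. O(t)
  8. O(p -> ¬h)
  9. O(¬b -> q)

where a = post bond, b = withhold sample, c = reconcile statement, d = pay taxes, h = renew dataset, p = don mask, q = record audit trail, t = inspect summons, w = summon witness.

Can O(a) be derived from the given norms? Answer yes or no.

No

Premise 1 is O(a -> t); even if O(t) held, inferring O(a) would be affirming the consequent — invalid.
No other premise forces O(a). An ideal world satisfying every premise can still have a false, so O(a) is not derivable.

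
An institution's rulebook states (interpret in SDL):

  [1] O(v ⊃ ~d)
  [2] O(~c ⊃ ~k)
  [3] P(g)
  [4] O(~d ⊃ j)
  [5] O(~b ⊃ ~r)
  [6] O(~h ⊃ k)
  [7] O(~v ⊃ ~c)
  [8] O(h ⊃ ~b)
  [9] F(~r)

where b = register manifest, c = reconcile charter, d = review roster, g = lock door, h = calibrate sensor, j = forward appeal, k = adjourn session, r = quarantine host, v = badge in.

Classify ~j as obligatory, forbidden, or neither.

Forbidden

F(~r) at premise 9 means O(r).
The contrapositive of premise 5 (O(~b ⊃ ~r)) is O(r ⊃ b), and O(r) is already established, so O(b).
Premise 8, O(h ⊃ ~b), contraposes to O(b ⊃ ~h); with O(b) we get O(~h).
Premise 6 is O(~h ⊃ k); since O(~h), deontic closure gives O(k).
Premise 2 is O(~c ⊃ ~k); contrapositively O(k ⊃ c). Since O(k) holds, K gives O(c).
Premise 7 is O(~v ⊃ ~c); contrapositively O(c ⊃ v). Since O(c) holds, K gives O(v).
From O(v) and premise 1, O(v ⊃ ~d), we obtain O(~d).
Premise 4 is O(~d ⊃ j); since O(~d), deontic closure gives O(j).
Premise 3 does not contribute to this derivation.
Thus O(j), which is F(~j): ~j is forbidden.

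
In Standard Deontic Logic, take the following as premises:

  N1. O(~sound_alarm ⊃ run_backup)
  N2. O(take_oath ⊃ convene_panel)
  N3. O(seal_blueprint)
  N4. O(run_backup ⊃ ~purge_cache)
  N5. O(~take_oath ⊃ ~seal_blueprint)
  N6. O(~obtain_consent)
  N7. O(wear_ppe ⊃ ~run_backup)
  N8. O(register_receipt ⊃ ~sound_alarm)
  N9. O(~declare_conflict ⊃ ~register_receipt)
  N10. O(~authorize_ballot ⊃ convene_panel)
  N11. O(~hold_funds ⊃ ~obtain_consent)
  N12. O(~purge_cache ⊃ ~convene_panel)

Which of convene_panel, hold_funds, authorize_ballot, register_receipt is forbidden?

From premise 3 we have O(seal_blueprint).
Premise 5, O(~take_oath ⊃ ~seal_blueprint), contraposes to O(seal_blueprint ⊃ take_oath); with O(seal_blueprint) we get O(take_oath).
With premise 2, O(take_oath ⊃ convene_panel), the K-axiom yields O(convene_panel).
Premise 12 is O(~purge_cache ⊃ ~convene_panel); contrapositively O(convene_panel ⊃ purge_cache). Since O(convene_panel) holds, K gives O(purge_cache).
Premise 4 is O(run_backup ⊃ ~purge_cache); contrapositively O(purge_cache ⊃ ~run_backup). Since O(purge_cache) holds, K gives O(~run_backup).
Premise 1 is O(~sound_alarm ⊃ run_backup); contrapositively O(~run_backup ⊃ sound_alarm). Since O(~run_backup) holds, K gives O(sound_alarm).
Premise 8, O(register_receipt ⊃ ~sound_alarm), contraposes to O(sound_alarm ⊃ ~register_receipt); with O(sound_alarm) we get O(~register_receipt).
So O(~register_receipt) holds, i.e. register_receipt is forbidden. None of the other listed options is forbidden under the premises.

register_receipt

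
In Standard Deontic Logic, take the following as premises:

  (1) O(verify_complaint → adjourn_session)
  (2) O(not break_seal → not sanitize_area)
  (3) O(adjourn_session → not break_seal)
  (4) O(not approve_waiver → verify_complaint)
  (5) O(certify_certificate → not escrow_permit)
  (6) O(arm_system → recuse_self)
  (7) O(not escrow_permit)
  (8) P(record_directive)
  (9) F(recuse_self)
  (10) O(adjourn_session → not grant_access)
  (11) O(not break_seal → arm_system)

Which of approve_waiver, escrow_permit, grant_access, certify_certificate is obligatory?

approve_waiver

F(recuse_self) at premise 9 means O(not recuse_self).
The contrapositive of premise 6 (O(arm_system → recuse_self)) is O(not recuse_self → not arm_system), and O(not recuse_self) is already established, so O(not arm_system).
The contrapositive of premise 11 (O(not break_seal → arm_system)) is O(not arm_system → break_seal), and O(not arm_system) is already established, so O(break_seal).
Premise 3, O(adjourn_session → not break_seal), contraposes to O(break_seal → not adjourn_session); with O(break_seal) we get O(not adjourn_session).
The contrapositive of premise 1 (O(verify_complaint → adjourn_session)) is O(not adjourn_session → not verify_complaint), and O(not adjourn_session) is already established, so O(not verify_complaint).
Premise 4 is O(not approve_waiver → verify_complaint); contrapositively O(not verify_complaint → approve_waiver). Since O(not verify_complaint) holds, K gives O(approve_waiver).
So O(approve_waiver) holds — approve_waiver is obligatory. None of the other listed options is made obligatory by any chain of premises.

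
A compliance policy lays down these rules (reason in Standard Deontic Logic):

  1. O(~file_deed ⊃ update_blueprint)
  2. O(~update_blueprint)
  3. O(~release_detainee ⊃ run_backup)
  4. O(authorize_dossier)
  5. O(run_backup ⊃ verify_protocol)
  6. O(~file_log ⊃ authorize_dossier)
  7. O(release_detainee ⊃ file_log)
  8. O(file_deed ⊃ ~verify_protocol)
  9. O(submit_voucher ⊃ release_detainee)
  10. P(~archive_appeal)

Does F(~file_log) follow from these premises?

Yes

From premise 2 we have O(~update_blueprint).
The contrapositive of premise 1 (O(~file_deed ⊃ update_blueprint)) is O(~update_blueprint ⊃ file_deed), and O(~update_blueprint) is already established, so O(file_deed).
With premise 8, O(file_deed ⊃ ~verify_protocol), the K-axiom yields O(~verify_protocol).
Premise 5, O(run_backup ⊃ verify_protocol), contraposes to O(~verify_protocol ⊃ ~run_backup); with O(~verify_protocol) we get O(~run_backup).
Premise 3, O(~release_detainee ⊃ run_backup), contraposes to O(~run_backup ⊃ release_detainee); with O(~run_backup) we get O(release_detainee).
Premise 7 is O(release_detainee ⊃ file_log); since O(release_detainee), deontic closure gives O(file_log).
Premises 4, 6, 9, 10 do not contribute to this derivation.
So O(file_log) holds, i.e. F(~file_log). The claim follows.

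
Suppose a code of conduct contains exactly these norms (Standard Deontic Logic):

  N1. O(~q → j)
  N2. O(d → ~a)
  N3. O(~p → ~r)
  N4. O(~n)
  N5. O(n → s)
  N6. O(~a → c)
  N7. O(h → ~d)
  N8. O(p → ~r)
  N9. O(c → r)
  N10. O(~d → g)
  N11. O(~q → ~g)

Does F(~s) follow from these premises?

Premise 5 is O(n → s), but O(n) is not derivable from the premises, so it does not yield O(s).
No other premise forces O(s). An ideal world satisfying every premise can still have ~s true, so F(~s) is not derivable.

No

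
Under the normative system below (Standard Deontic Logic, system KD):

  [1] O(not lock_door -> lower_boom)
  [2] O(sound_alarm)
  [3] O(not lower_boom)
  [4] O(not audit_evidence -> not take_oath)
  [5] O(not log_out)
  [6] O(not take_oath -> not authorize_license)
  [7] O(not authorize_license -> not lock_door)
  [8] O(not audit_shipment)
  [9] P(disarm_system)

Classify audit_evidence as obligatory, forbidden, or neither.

Premise 3 gives O(not lower_boom).
Premise 1 is O(not lock_door -> lower_boom); contrapositively O(not lower_boom -> lock_door). Since O(not lower_boom) holds, K gives O(lock_door).
The contrapositive of premise 7 (O(not authorize_license -> not lock_door)) is O(lock_door -> authorize_license), and O(lock_door) is already established, so O(authorize_license).
Premise 6, O(not take_oath -> not authorize_license), contraposes to O(authorize_license -> take_oath); with O(authorize_license) we get O(take_oath).
Premise 4 is O(not audit_evidence -> not take_oath); contrapositively O(take_oath -> audit_evidence). Since O(take_oath) holds, K gives O(audit_evidence).
Premises 2, 5, 8, 9 do not contribute to this derivation.
Hence audit_evidence is obligatory.

Obligatory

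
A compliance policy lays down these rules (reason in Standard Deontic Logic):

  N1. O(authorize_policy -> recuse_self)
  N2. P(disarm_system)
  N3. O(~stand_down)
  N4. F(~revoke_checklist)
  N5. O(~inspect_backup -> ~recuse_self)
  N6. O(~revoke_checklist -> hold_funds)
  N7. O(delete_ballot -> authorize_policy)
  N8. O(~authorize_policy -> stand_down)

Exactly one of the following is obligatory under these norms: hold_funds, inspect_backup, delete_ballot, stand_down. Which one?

Premise 3 states O(~stand_down) outright.
Premise 8 is O(~authorize_policy -> stand_down); contrapositively O(~stand_down -> authorize_policy). Since O(~stand_down) holds, K gives O(authorize_policy).
Premise 1 is O(authorize_policy -> recuse_self); since O(authorize_policy), deontic closure gives O(recuse_self).
Premise 5 is O(~inspect_backup -> ~recuse_self); contrapositively O(recuse_self -> inspect_backup). Since O(recuse_self) holds, K gives O(inspect_backup).
So O(inspect_backup) holds — inspect_backup is obligatory. None of the other listed options is made obligatory by any chain of premises.

inspect_backup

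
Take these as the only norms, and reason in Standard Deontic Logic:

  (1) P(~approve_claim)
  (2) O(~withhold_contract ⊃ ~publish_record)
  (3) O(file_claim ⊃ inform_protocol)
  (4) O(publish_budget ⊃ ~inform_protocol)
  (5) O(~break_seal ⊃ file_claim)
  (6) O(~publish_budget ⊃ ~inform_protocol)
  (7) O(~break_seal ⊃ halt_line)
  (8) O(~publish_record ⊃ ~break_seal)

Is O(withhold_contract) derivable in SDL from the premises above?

By case analysis on ~publish_budget: premise 6 gives O(~publish_budget ⊃ ~inform_protocol) and premise 4 gives O(publish_budget ⊃ ~inform_protocol), so O(~inform_protocol) either way.
The contrapositive of premise 3 (O(file_claim ⊃ inform_protocol)) is O(~inform_protocol ⊃ ~file_claim), and O(~inform_protocol) is already established, so O(~file_claim).
Premise 5, O(~break_seal ⊃ file_claim), contraposes to O(~file_claim ⊃ break_seal); with O(~file_claim) we get O(break_seal).
Premise 8, O(~publish_record ⊃ ~break_seal), contraposes to O(break_seal ⊃ publish_record); with O(break_seal) we get O(publish_record).
The contrapositive of premise 2 (O(~withhold_contract ⊃ ~publish_record)) is O(publish_record ⊃ withhold_contract), and O(publish_record) is already established, so O(withhold_contract).
Premises 1, 7 do not contribute to this derivation.
So O(withhold_contract) follows.

Yes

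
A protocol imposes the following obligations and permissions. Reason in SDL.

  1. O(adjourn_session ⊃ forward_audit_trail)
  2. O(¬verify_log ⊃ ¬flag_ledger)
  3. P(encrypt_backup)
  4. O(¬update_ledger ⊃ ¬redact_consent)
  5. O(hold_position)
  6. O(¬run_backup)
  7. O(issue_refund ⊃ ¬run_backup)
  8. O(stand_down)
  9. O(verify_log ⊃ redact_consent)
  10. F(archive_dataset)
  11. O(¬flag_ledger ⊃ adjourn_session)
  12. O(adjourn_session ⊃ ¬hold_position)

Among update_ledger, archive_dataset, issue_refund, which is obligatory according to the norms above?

From premise 5 we have O(hold_position).
Premise 12 is O(adjourn_session ⊃ ¬hold_position); contrapositively O(hold_position ⊃ ¬adjourn_session). Since O(hold_position) holds, K gives O(¬adjourn_session).
Premise 11 is O(¬flag_ledger ⊃ adjourn_session); contrapositively O(¬adjourn_session ⊃ flag_ledger). Since O(¬adjourn_session) holds, K gives O(flag_ledger).
The contrapositive of premise 2 (O(¬verify_log ⊃ ¬flag_ledger)) is O(flag_ledger ⊃ verify_log), and O(flag_ledger) is already established, so O(verify_log).
Applying K to premise 9 (O(verify_log ⊃ redact_consent)) and O(verify_log) yields O(redact_consent).
The contrapositive of premise 4 (O(¬update_ledger ⊃ ¬redact_consent)) is O(redact_consent ⊃ update_ledger), and O(redact_consent) is already established, so O(update_ledger).
So O(update_ledger) holds — update_ledger is obligatory. None of the other listed options is made obligatory by any chain of premises.

update_ledger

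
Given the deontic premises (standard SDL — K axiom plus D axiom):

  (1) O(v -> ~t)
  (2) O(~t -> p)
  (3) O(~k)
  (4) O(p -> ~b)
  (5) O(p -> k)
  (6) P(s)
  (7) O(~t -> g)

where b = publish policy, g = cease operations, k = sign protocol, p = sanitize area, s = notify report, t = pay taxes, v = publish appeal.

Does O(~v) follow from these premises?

Yes

Premise 3 gives O(~k).
The contrapositive of premise 5 (O(p -> k)) is O(~k -> ~p), and O(~k) is already established, so O(~p).
Premise 2 is O(~t -> p); contrapositively O(~p -> t). Since O(~p) holds, K gives O(t).
Premise 1, O(v -> ~t), contraposes to O(t -> ~v); with O(t) we get O(~v).
Premises 4, 6, 7 do not contribute to this derivation.
So O(~v) follows.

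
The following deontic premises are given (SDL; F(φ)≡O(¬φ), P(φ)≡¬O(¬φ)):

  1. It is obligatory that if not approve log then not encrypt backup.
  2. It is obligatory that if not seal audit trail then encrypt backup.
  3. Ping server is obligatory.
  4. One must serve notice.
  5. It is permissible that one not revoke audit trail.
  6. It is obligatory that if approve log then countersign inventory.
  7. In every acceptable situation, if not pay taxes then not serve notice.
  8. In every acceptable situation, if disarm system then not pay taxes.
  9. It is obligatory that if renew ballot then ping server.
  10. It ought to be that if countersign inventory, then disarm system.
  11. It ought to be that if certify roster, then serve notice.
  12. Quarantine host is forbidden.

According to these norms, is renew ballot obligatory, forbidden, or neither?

Premise 9 is O(renew_ballot → ping_server); even if O(ping_server) held, inferring O(renew_ballot) would be affirming the consequent — invalid.
No premise or chain of K-axiom applications forces O(renew_ballot), and none forces O(¬renew_ballot). So renew_ballot is neither obligatory nor forbidden under these norms.

Neither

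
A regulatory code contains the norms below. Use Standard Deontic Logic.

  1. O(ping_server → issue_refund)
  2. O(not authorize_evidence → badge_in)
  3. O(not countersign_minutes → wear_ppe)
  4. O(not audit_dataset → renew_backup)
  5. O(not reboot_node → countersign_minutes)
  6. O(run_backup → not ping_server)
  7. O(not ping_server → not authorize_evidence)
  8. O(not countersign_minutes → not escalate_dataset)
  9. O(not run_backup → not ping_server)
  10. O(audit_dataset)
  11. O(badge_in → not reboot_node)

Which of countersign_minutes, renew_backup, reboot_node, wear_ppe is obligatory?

countersign_minutes

By case analysis on run_backup: premise 6 gives O(run_backup → not ping_server) and premise 9 gives O(not run_backup → not ping_server), so O(not ping_server) either way.
From O(not ping_server) and premise 7, O(not ping_server → not authorize_evidence), we obtain O(not authorize_evidence).
Premise 2 is O(not authorize_evidence → badge_in); since O(not authorize_evidence), deontic closure gives O(badge_in).
Premise 11 is O(badge_in → not reboot_node); since O(badge_in), deontic closure gives O(not reboot_node).
From O(not reboot_node) and premise 5, O(not reboot_node → countersign_minutes), we obtain O(countersign_minutes).
So O(countersign_minutes) holds — countersign_minutes is obligatory. None of the other listed options is made obligatory by any chain of premises.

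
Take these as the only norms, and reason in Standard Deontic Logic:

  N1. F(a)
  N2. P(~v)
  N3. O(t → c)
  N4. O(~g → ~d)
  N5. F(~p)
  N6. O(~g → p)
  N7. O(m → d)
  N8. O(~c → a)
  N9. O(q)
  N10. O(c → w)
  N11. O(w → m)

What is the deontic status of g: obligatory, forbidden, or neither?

Premise 1 is F(a), i.e. O(~a).
Premise 8, O(~c → a), contraposes to O(~a → c); with O(~a) we get O(c).
From O(c) and premise 10, O(c → w), we obtain O(w).
Premise 11 is O(w → m); since O(w), deontic closure gives O(m).
Applying K to premise 7 (O(m → d)) and O(m) yields O(d).
The contrapositive of premise 4 (O(~g → ~d)) is O(d → g), and O(d) is already established, so O(g).
Premises 2, 3, 5, 6, 9 do not contribute to this derivation.
Hence g is obligatory.

Obligatory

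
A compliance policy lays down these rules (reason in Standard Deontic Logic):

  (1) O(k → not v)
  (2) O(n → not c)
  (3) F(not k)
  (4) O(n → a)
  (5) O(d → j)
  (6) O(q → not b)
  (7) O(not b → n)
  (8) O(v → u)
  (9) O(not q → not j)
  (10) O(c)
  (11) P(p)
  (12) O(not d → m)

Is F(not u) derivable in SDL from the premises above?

No

Premise 8 is O(v → u), but O(v) is not derivable from the premises, so it does not yield O(u).
No other premise forces O(u). An ideal world satisfying every premise can still have not u true, so F(not u) is not derivable.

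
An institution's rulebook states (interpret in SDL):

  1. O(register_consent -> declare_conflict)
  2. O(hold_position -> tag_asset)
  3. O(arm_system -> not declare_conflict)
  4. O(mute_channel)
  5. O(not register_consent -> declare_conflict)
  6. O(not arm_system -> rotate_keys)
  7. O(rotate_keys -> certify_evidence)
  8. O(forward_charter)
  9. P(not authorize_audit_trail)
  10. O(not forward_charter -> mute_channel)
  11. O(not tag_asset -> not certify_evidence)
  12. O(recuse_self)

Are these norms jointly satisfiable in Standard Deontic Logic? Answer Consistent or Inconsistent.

Consistent

Premise 10 is O(not forward_charter -> mute_channel); even if O(mute_channel) held, inferring O(not forward_charter) would be affirming the consequent — invalid.
So O(not forward_charter) is not derivable, and the apparent clash with O(forward_charter) does not arise.
A world satisfying every obligation exists (e.g. arm_system=false, authorize_audit_trail=false, certify_evidence=true, declare_conflict=true, forward_charter=true, hold_position=false, mute_channel=true, recuse_self=true, register_consent=false, rotate_keys=true, tag_asset=true); no atom is both obligatory and forbidden, so the set is consistent.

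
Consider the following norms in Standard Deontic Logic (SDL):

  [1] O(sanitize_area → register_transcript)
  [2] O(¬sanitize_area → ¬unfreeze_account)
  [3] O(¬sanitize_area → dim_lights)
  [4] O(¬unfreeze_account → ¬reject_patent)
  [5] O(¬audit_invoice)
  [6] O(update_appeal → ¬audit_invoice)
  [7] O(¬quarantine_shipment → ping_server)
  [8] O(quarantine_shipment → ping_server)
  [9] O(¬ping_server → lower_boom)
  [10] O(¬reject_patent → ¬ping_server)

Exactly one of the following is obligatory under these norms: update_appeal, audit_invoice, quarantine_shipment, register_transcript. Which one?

By case analysis on ¬quarantine_shipment: premise 7 gives O(¬quarantine_shipment → ping_server) and premise 8 gives O(quarantine_shipment → ping_server), so O(ping_server) either way.
Premise 10, O(¬reject_patent → ¬ping_server), contraposes to O(ping_server → reject_patent); with O(ping_server) we get O(reject_patent).
The contrapositive of premise 4 (O(¬unfreeze_account → ¬reject_patent)) is O(reject_patent → unfreeze_account), and O(reject_patent) is already established, so O(unfreeze_account).
Premise 2 is O(¬sanitize_area → ¬unfreeze_account); contrapositively O(unfreeze_account → sanitize_area). Since O(unfreeze_account) holds, K gives O(sanitize_area).
Premise 1 is O(sanitize_area → register_transcript); since O(sanitize_area), deontic closure gives O(register_transcript).
So O(register_transcript) holds — register_transcript is obligatory. None of the other listed options is made obligatory by any chain of premises.

register_transcript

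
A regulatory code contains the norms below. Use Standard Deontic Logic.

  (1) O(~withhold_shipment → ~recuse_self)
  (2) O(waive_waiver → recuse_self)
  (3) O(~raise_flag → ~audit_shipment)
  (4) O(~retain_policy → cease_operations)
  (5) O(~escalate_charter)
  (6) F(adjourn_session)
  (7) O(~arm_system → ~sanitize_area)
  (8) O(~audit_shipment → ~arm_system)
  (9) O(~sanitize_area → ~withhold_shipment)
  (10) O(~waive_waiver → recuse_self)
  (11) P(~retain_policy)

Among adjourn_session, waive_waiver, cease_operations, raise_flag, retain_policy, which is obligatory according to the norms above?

raise_flag

Premises 2 and 10 are O(waive_waiver → recuse_self) and O(~waive_waiver → recuse_self); every ideal world satisfies waive_waiver or ~waive_waiver, so in either case recuse_self holds — hence O(recuse_self).
Premise 1, O(~withhold_shipment → ~recuse_self), contraposes to O(recuse_self → withhold_shipment); with O(recuse_self) we get O(withhold_shipment).
Premise 9 is O(~sanitize_area → ~withhold_shipment); contrapositively O(withhold_shipment → sanitize_area). Since O(withhold_shipment) holds, K gives O(sanitize_area).
Premise 7 is O(~arm_system → ~sanitize_area); contrapositively O(sanitize_area → arm_system). Since O(sanitize_area) holds, K gives O(arm_system).
Premise 8 is O(~audit_shipment → ~arm_system); contrapositively O(arm_system → audit_shipment). Since O(arm_system) holds, K gives O(audit_shipment).
Premise 3, O(~raise_flag → ~audit_shipment), contraposes to O(audit_shipment → raise_flag); with O(audit_shipment) we get O(raise_flag).
So O(raise_flag) holds — raise_flag is obligatory. None of the other listed options is made obligatory by any chain of premises.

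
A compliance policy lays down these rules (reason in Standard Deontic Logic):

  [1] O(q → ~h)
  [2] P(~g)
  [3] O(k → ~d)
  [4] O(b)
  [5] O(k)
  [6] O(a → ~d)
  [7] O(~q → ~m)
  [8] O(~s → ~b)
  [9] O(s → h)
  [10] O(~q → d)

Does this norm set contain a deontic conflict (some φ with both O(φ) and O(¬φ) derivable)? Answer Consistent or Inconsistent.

Inconsistent

From premise 5 we have O(k).
From O(k) and premise 3, O(k → ~d), we obtain O(~d).
The contrapositive of premise 10 (O(~q → d)) is O(~d → q), and O(~d) is already established, so O(q).
Applying K to premise 1 (O(q → ~h)) and O(q) yields O(~h).
Premise 9, O(s → h), contraposes to O(~h → ~s); with O(~h) we get O(~s).
Premise 8 is O(~s → ~b); since O(~s), deontic closure gives O(~b).
Yet premise 4 states O(b).
We now have both O(~b) and O(b) — b is simultaneously obligatory and forbidden, violating the D-axiom.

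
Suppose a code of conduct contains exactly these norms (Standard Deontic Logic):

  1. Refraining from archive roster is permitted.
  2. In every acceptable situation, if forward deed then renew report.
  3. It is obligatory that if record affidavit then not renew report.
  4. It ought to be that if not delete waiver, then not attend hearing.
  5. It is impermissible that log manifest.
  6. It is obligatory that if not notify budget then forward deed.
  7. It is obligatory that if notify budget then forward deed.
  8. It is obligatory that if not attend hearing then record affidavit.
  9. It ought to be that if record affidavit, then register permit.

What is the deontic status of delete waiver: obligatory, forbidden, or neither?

Obligatory

By case analysis on notify_budget: premise 7 gives O(notify_budget → forward_deed) and premise 6 gives O(¬notify_budget → forward_deed), so O(forward_deed) either way.
From O(forward_deed) and premise 2, O(forward_deed → renew_report), we obtain O(renew_report).
Premise 3 is O(record_affidavit → ¬renew_report); contrapositively O(renew_report → ¬record_affidavit). Since O(renew_report) holds, K gives O(¬record_affidavit).
Premise 8, O(¬attend_hearing → record_affidavit), contraposes to O(¬record_affidavit → attend_hearing); with O(¬record_affidavit) we get O(attend_hearing).
Premise 4 is O(¬delete_waiver → ¬attend_hearing); contrapositively O(attend_hearing → delete_waiver). Since O(attend_hearing) holds, K gives O(delete_waiver).
Premises 1, 5, 9 do not contribute to this derivation.
Hence delete_waiver is obligatory.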